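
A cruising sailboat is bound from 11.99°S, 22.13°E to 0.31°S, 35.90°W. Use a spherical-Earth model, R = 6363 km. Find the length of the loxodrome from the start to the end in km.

Δψ = ln[tan(π/4+φ₂/2)/tan(π/4+φ₁/2)] = +0.2054;  Δφ = +0.2039 rad,  Δλ = -1.0128 rad
q = Δφ/Δψ = 0.9925
d = R·√(Δφ² + q²Δλ²) = 6363·1.02566 = 6526 km

6526 km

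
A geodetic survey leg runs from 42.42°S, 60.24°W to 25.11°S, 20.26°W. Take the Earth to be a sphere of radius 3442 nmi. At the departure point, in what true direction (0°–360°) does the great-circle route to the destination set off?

θ = atan2( sin Δλ·cos φ₂ ,  cos φ₁ sin φ₂ − sin φ₁ cos φ₂ cos Δλ )
  = atan2(+0.5818, +0.1548) = 75.10°

75.1°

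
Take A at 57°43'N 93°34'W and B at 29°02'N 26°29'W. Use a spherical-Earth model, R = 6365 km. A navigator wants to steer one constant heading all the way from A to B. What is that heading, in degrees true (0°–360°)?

Δψ = ln[tan(π/4+φ₂/2)/tan(π/4+φ₁/2)] = -0.7099
Δλ = +1.1708 rad (taken the short way round)
course = atan2(Δλ, Δψ) = 121.23°

121.2°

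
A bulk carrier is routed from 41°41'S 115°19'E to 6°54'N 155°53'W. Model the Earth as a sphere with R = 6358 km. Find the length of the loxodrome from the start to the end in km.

Rhumb course C = atan2(Δλ, Δψ) with Δψ = ln[tan(π/4+φ₂/2)/tan(π/4+φ₁/2)] = +0.9225, Δλ = +1.5499 → C = 59.24°
d = R·|Δφ| / |cos C| = 6358·0.84794 / 0.51146 = 10541 km

10541 km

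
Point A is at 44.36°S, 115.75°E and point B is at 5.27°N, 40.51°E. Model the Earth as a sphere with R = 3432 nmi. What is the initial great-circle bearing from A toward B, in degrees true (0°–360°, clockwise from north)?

θ = atan2( sin Δλ·cos φ₂ ,  cos φ₁ sin φ₂ − sin φ₁ cos φ₂ cos Δλ )
  = atan2(-0.9629, +0.2430) = 284.17°

284.2°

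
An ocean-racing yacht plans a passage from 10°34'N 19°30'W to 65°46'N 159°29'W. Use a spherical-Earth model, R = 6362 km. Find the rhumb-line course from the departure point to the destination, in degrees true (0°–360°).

299.0°

Meridional parts: M(φ₁)=+0.1855, M(φ₂)=+1.5386 → ΔM = +1.3531;  Δλ = -2.4432 rad
tan C = Δλ / ΔM = -1.8056 → C = 298.98°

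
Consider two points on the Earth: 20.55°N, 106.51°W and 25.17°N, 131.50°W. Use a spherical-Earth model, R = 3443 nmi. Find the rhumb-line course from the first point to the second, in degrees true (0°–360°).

Meridional parts: M(φ₁)=+0.3666, M(φ₂)=+0.4542 → ΔM = +0.0875;  Δλ = -0.4362 rad
tan C = Δλ / ΔM = -4.9824 → C = 281.35°

281.3°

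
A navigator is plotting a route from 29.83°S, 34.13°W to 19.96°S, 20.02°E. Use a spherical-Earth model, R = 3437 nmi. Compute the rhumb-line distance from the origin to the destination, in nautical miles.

Δψ = ln[tan(π/4+φ₂/2)/tan(π/4+φ₁/2)] = +0.1902;  Δφ = +0.1723 rad,  Δλ = +0.9451 rad
q = Δφ/Δψ = 0.9055
d = R·√(Δφ² + q²Δλ²) = 3437·0.87293 = 3000 nmi

3000 nmi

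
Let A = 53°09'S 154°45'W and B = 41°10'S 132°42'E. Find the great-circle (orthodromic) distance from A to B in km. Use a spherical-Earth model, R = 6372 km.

5398 km

Haversine: a = sin²(Δφ/2)+cos φ₁ cos φ₂ sin²(Δλ/2) = 0.16894;  σ = 2·atan2(√a,√(1−a))
σ = 48.538° → d = Rσ = 6372·0.84715 = 5398 km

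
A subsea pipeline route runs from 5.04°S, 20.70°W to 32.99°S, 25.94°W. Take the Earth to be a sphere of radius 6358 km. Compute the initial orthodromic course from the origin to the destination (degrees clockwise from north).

θ = atan2( sin Δλ·cos φ₂ ,  cos φ₁ sin φ₂ − sin φ₁ cos φ₂ cos Δλ )
  = atan2(-0.0766, -0.4690) = 189.28°

189.3°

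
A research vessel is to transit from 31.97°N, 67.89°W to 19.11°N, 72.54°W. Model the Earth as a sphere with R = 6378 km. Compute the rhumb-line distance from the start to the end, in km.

1505 km

Rhumb course C = atan2(Δλ, Δψ) with Δψ = ln[tan(π/4+φ₂/2)/tan(π/4+φ₁/2)] = -0.2495, Δλ = -0.0812 → C = 198.02°
d = R·|Δφ| / |cos C| = 6378·0.22445 / 0.95096 = 1505 km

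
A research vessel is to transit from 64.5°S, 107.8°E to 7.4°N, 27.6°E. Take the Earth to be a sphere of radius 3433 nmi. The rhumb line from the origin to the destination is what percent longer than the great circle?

Great circle: σ = 1.6144 rad → d_gc = Rσ = 5542.2 nmi
Rhumb: Δφ = +1.2549, Δλ = -1.3998, Δψ = +1.6155, q = Δφ/Δψ = 0.7768 → d_rh = R√(Δφ²+q²Δλ²) = 5700.2 nmi
Excess = (5700.2 − 5542.2) / 5542.2 = 158.0 / 5542.2 = 2.851% ≈ 2.9%

2.9%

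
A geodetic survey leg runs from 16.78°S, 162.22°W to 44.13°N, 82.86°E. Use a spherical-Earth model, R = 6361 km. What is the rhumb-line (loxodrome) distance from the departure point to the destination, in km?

13532 km

Δψ = ln[tan(π/4+φ₂/2)/tan(π/4+φ₁/2)] = +1.1572;  Δφ = +1.0631 rad,  Δλ = -2.0057 rad
q = Δφ/Δψ = 0.9187
d = R·√(Δφ² + q²Δλ²) = 6361·2.12727 = 13532 km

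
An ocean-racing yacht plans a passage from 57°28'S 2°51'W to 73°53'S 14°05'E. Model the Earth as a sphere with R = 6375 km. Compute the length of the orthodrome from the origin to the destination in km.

cos σ = sin φ₁ sin φ₂ + cos φ₁ cos φ₂ cos Δλ
      = sin(-57.47°)sin(-73.88°) + cos(-57.47°)cos(-73.88°)cos(16.93°) = 0.9528
σ = 17.682° → d = Rσ = 6375·0.30860 = 1967 km

1967 km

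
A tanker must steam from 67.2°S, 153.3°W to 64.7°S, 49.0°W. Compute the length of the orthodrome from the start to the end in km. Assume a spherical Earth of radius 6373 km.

4180 km

Haversine: a = sin²(Δφ/2)+cos φ₁ cos φ₂ sin²(Δλ/2) = 0.10373;  σ = 2·atan2(√a,√(1−a))
σ = 37.577° → d = Rσ = 6373·0.65584 = 4180 km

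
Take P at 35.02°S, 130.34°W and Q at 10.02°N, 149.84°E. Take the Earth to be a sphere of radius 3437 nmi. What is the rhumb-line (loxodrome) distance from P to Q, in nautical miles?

Rhumb course C = atan2(Δλ, Δψ) with Δψ = ln[tan(π/4+φ₂/2)/tan(π/4+φ₁/2)] = +0.8290, Δλ = -1.3931 → C = 300.76°
d = R·|Δφ| / |cos C| = 3437·0.78610 / 0.51139 = 5283 nmi

5283 nmi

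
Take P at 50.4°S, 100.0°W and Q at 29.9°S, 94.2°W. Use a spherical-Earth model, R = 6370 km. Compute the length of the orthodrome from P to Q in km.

Haversine: a = sin²(Δφ/2)+cos φ₁ cos φ₂ sin²(Δλ/2) = 0.03308;  σ = 2·atan2(√a,√(1−a))
σ = 20.958° → d = Rσ = 6370·0.36578 = 2330 km

2330 km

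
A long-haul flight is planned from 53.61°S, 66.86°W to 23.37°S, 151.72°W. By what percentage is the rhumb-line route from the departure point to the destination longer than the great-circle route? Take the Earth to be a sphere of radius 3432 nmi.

Great circle: σ = 1.1938 rad → d_gc = Rσ = 4097.2 nmi
Rhumb: Δφ = +0.5278, Δλ = -1.4811, Δψ = +0.6930, q = Δφ/Δψ = 0.7616 → d_rh = R√(Δφ²+q²Δλ²) = 4274.3 nmi
Excess = (4274.3 − 4097.2) / 4097.2 = 177.1 / 4097.2 = 4.32% ≈ 4.3%

4.3%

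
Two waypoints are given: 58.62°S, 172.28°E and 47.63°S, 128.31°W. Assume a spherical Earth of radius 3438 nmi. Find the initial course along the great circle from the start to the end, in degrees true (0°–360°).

99.0°

θ = atan2( sin Δλ·cos φ₂ ,  cos φ₁ sin φ₂ − sin φ₁ cos φ₂ cos Δλ )
  = atan2(+0.5801, -0.0919) = 99.00°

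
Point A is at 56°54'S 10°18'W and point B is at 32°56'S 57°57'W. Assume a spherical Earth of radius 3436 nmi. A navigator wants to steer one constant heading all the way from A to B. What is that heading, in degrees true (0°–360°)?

306.0°

Meridional parts: M(φ₁)=-1.2135, M(φ₂)=-0.6093 → ΔM = +0.6041;  Δλ = -0.8316 rad
tan C = Δλ / ΔM = -1.3766 → C = 306.00°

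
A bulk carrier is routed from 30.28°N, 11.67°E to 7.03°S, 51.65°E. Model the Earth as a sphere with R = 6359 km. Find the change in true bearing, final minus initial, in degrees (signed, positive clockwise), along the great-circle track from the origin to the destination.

+8.8°

Initial bearing θ₁ = atan2(sin Δλ cos φ₂, cos φ₁ sin φ₂ − sin φ₁ cos φ₂ cos Δλ) = 127.49°
Final bearing θ₂ = (initial bearing from the destination back to the start) + 180° = 136.34°
Δθ = θ₂ − θ₁ = +8.8°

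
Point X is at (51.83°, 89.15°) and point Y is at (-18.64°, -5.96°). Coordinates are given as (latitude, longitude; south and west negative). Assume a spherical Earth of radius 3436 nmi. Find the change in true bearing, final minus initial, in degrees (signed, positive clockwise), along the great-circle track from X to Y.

Initial bearing θ₁ = atan2(sin Δλ cos φ₂, cos φ₁ sin φ₂ − sin φ₁ cos φ₂ cos Δλ) = 262.09°
Final bearing θ₂ = (initial bearing from the destination back to the start) + 180° = 220.24°
Δθ = θ₂ − θ₁ = -41.8°

-41.8°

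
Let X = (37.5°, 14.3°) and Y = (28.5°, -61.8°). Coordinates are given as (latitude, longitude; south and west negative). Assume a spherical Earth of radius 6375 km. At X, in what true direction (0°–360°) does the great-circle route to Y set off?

θ = atan2( sin Δλ·cos φ₂ ,  cos φ₁ sin φ₂ − sin φ₁ cos φ₂ cos Δλ )
  = atan2(-0.8531, +0.2500) = 286.34°

286.3°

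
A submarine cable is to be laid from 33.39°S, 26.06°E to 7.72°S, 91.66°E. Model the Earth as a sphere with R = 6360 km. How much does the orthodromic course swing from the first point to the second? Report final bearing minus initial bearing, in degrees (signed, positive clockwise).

-26.1°

At departure: θ₁ = atan2(sin Δλ cos φ₂, cos φ₁ sin φ₂ − sin φ₁ cos φ₂ cos Δλ) = 82.85°
At arrival: θ₂ = atan2(sin Δλ cos φ₁, −cos φ₂ sin φ₁ + sin φ₂ cos φ₁ cos Δλ) = 56.72°
Δθ = θ₂ − θ₁ = -26.1°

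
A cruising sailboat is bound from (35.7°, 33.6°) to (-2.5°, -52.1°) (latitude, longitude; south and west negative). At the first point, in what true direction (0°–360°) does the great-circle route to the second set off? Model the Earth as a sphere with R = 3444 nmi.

θ = atan2( sin Δλ·cos φ₂ ,  cos φ₁ sin φ₂ − sin φ₁ cos φ₂ cos Δλ )
  = atan2(-0.9962, -0.0791) = 265.46°

265.5°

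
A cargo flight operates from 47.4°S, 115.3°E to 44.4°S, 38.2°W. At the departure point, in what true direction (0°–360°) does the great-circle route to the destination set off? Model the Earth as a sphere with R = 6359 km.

198.7°

N = sin Δλ·cos φ₂ = -0.3188;  D = cos φ₁ sin φ₂ − sin φ₁ cos φ₂ cos Δλ = -0.9443
initial course = atan2(N, D) = 198.66°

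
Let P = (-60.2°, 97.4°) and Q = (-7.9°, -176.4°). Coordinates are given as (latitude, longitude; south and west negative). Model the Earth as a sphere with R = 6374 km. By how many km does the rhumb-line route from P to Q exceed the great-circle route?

Great circle: cos σ = sin φ₁ sin φ₂ + cos φ₁ cos φ₂ cos Δλ,  σ = 1.4183 rad → d_gc = 9040.3 km
Rhumb line: Δψ = +1.1856, q = Δφ/Δψ = 0.7699, d_rh = R√(Δφ²+q²Δλ²) = 9399.9 km
Excess = 9399.9 − 9040.3 = 359.6 ≈ 360 km

360 km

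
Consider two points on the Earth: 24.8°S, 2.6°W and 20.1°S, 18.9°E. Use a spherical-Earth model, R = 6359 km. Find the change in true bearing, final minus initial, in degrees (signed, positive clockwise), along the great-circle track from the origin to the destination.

-8.3°

At departure: θ₁ = atan2(sin Δλ cos φ₂, cos φ₁ sin φ₂ − sin φ₁ cos φ₂ cos Δλ) = 81.00°
At arrival: θ₂ = atan2(sin Δλ cos φ₁, −cos φ₂ sin φ₁ + sin φ₂ cos φ₁ cos Δλ) = 72.70°
Δθ = θ₂ − θ₁ = -8.3°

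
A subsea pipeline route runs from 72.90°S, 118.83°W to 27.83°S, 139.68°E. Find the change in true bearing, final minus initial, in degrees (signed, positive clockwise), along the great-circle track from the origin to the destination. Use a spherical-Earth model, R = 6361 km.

+91.2°

Initial bearing θ₁ = atan2(sin Δλ cos φ₂, cos φ₁ sin φ₂ − sin φ₁ cos φ₂ cos Δλ) = 250.57°
Final bearing θ₂ = (initial bearing from the destination back to the start) + 180° = 341.73°
Δθ = θ₂ − θ₁ = +91.2°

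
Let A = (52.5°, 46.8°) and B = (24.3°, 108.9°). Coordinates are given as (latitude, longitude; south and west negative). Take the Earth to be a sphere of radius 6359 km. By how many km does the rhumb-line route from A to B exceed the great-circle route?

Great circle: cos σ = sin φ₁ sin φ₂ + cos φ₁ cos φ₂ cos Δλ,  σ = 0.9446 rad → d_gc = 6006.5 km
Rhumb line: Δψ = -0.6430, q = Δφ/Δψ = 0.7655, d_rh = R√(Δφ²+q²Δλ²) = 6134.3 km
Excess = 6134.3 − 6006.5 = 127.8 ≈ 128 km

128 km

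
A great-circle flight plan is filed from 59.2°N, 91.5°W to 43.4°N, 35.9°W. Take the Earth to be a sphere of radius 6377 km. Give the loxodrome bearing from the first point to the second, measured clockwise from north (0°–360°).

114.7°

Δψ = ln[tan(π/4+φ₂/2)/tan(π/4+φ₁/2)] = -0.4469
Δλ = +0.9704 rad (taken the short way round)
course = atan2(Δλ, Δψ) = 114.73°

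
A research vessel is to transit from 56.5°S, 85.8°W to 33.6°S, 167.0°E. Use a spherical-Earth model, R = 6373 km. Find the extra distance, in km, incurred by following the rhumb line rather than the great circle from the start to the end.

Great circle: cos σ = sin φ₁ sin φ₂ + cos φ₁ cos φ₂ cos Δλ,  σ = 1.2392 rad → d_gc = 7897.6 km
Rhumb line: Δψ = +0.5775, q = Δφ/Δψ = 0.6921, d_rh = R√(Δφ²+q²Δλ²) = 8636.5 km
Excess = 8636.5 − 7897.6 = 738.9 ≈ 739 km

739 km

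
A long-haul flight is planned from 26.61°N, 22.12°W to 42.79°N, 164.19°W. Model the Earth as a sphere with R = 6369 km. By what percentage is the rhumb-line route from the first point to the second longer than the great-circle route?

Great circle: σ = 1.7857 rad → d_gc = Rσ = 11373.1 km
Rhumb: Δφ = +0.2824, Δλ = -2.4796, Δψ = +0.3457, q = Δφ/Δψ = 0.8168 → d_rh = R√(Δφ²+q²Δλ²) = 13023.5 km
Excess = (13023.5 − 11373.1) / 11373.1 = 1650.4 / 11373.1 = 14.51% ≈ 14.5%

14.5%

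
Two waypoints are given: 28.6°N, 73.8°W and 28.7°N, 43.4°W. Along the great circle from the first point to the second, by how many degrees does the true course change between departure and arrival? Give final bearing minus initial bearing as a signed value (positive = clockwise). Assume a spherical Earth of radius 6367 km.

+14.8°

At departure: θ₁ = atan2(sin Δλ cos φ₂, cos φ₁ sin φ₂ − sin φ₁ cos φ₂ cos Δλ) = 82.37°
At arrival: θ₂ = atan2(sin Δλ cos φ₁, −cos φ₂ sin φ₁ + sin φ₂ cos φ₁ cos Δλ) = 97.21°
Δθ = θ₂ − θ₁ = +14.8°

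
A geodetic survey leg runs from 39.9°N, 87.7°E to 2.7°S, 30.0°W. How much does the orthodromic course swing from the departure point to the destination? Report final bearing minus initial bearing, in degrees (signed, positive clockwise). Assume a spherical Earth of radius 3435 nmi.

At departure: θ₁ = atan2(sin Δλ cos φ₂, cos φ₁ sin φ₂ − sin φ₁ cos φ₂ cos Δλ) = 286.48°
At arrival: θ₂ = atan2(sin Δλ cos φ₁, −cos φ₂ sin φ₁ + sin φ₂ cos φ₁ cos Δλ) = 227.43°
Δθ = θ₂ − θ₁ = -59.1°

-59.1°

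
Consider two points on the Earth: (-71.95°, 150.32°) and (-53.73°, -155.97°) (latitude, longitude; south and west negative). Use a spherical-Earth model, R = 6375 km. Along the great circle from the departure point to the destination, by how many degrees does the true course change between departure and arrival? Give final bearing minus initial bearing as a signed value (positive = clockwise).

-49.1°

Initial bearing θ₁ = atan2(sin Δλ cos φ₂, cos φ₁ sin φ₂ − sin φ₁ cos φ₂ cos Δλ) = 80.11°
Final bearing θ₂ = (initial bearing from the destination back to the start) + 180° = 31.06°
Δθ = θ₂ − θ₁ = -49.1°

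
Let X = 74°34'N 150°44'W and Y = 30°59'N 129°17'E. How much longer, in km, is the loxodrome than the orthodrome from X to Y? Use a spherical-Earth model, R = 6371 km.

Great circle: cos σ = sin φ₁ sin φ₂ + cos φ₁ cos φ₂ cos Δλ,  σ = 1.0052 rad → d_gc = 6404.2 km
Rhumb line: Δψ = -1.4295, q = Δφ/Δψ = 0.5321, d_rh = R√(Δφ²+q²Δλ²) = 6773.6 km
Excess = 6773.6 − 6404.2 = 369.4 ≈ 369 km

369 km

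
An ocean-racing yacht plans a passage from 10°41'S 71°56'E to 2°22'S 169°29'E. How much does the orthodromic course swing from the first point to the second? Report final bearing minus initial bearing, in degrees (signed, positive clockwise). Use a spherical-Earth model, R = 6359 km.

At departure: θ₁ = atan2(sin Δλ cos φ₂, cos φ₁ sin φ₂ − sin φ₁ cos φ₂ cos Δλ) = 93.75°
At arrival: θ₂ = atan2(sin Δλ cos φ₁, −cos φ₂ sin φ₁ + sin φ₂ cos φ₁ cos Δλ) = 78.93°
Δθ = θ₂ − θ₁ = -14.8°

-14.8°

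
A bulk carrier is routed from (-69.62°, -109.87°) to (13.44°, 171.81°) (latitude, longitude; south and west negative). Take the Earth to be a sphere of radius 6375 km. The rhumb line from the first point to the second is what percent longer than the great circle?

Great circle: σ = 1.7207 rad → d_gc = Rσ = 10969.2 km
Rhumb: Δφ = +1.4497, Δλ = -1.3669, Δψ = +1.9530, q = Δφ/Δψ = 0.7423 → d_rh = R√(Δφ²+q²Δλ²) = 11280.5 km
Excess = (11280.5 − 10969.2) / 10969.2 = 311.3 / 10969.2 = 2.84% ≈ 2.8%

2.8%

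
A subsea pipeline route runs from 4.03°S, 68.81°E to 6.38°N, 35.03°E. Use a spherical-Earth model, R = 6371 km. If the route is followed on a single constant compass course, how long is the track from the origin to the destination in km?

Rhumb course C = atan2(Δλ, Δψ) with Δψ = ln[tan(π/4+φ₂/2)/tan(π/4+φ₁/2)] = +0.1820, Δλ = -0.5896 → C = 287.15°
d = R·|Δφ| / |cos C| = 6371·0.18169 / 0.29493 = 3925 km

3925 km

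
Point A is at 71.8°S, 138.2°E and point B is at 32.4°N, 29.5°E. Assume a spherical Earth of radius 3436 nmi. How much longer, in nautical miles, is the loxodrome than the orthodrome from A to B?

347 nmi

Great circle: cos σ = sin φ₁ sin φ₂ + cos φ₁ cos φ₂ cos Δλ,  σ = 2.2063 rad → d_gc = 7580.8 nmi
Rhumb line: Δψ = +2.4298, q = Δφ/Δψ = 0.7485, d_rh = R√(Δφ²+q²Δλ²) = 7928.0 nmi
Excess = 7928.0 − 7580.8 = 347.2 ≈ 347 nmi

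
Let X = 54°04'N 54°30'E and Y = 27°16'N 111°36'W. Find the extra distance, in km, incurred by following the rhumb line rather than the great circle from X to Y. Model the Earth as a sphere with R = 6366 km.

Great circle: cos σ = sin φ₁ sin φ₂ + cos φ₁ cos φ₂ cos Δλ,  σ = 1.7066 rad → d_gc = 10864.4 km
Rhumb line: Δψ = -0.6312, q = Δφ/Δψ = 0.7410, d_rh = R√(Δφ²+q²Δλ²) = 13996.1 km
Excess = 13996.1 − 10864.4 = 3131.7 ≈ 3132 km

3132 km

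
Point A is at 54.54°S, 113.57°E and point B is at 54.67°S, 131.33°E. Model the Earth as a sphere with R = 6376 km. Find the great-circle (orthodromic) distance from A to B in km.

Haversine: a = sin²(Δφ/2)+cos φ₁ cos φ₂ sin²(Δλ/2) = 0.00800;  σ = 2·atan2(√a,√(1−a))
σ = 10.260° → d = Rσ = 6376·0.17907 = 1142 km

1142 km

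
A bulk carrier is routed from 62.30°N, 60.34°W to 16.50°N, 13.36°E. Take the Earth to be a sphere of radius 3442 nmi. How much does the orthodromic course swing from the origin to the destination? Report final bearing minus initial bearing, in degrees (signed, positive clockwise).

Initial bearing θ₁ = atan2(sin Δλ cos φ₂, cos φ₁ sin φ₂ − sin φ₁ cos φ₂ cos Δλ) = 96.59°
Final bearing θ₂ = (initial bearing from the destination back to the start) + 180° = 151.21°
Δθ = θ₂ − θ₁ = +54.6°

+54.6°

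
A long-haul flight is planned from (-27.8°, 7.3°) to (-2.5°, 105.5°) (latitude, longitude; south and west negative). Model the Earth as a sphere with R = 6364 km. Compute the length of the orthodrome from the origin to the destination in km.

10671 km

cos σ = sin φ₁ sin φ₂ + cos φ₁ cos φ₂ cos Δλ
      = sin(-27.80°)sin(-2.50°) + cos(-27.80°)cos(-2.50°)cos(98.20°) = -0.1057
σ = 96.068° → d = Rσ = 6364·1.67670 = 10671 km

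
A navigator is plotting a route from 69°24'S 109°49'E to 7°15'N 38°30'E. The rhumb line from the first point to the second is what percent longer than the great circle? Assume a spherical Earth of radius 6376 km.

Great circle: σ = 1.5771 rad → d_gc = Rσ = 10055.7 km
Rhumb: Δφ = +1.3378, Δλ = -1.2447, Δψ = +1.8321, q = Δφ/Δψ = 0.7302 → d_rh = R√(Δφ²+q²Δλ²) = 10312.1 km
Excess = (10312.1 − 10055.7) / 10055.7 = 256.4 / 10055.7 = 2.5498% ≈ 2.5%

2.5%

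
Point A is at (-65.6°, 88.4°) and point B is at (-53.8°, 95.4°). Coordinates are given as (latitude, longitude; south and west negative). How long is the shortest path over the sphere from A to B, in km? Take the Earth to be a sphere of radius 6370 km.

cos σ = sin φ₁ sin φ₂ + cos φ₁ cos φ₂ cos Δλ
      = sin(-65.60°)sin(-53.80°) + cos(-65.60°)cos(-53.80°)cos(7.00°) = 0.9770
σ = 12.299° → d = Rσ = 6370·0.21466 = 1367 km

1367 km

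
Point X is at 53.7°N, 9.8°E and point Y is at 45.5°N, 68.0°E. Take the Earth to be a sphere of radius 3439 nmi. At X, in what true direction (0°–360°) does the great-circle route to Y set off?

78.2°

N = sin Δλ·cos φ₂ = +0.5957;  D = cos φ₁ sin φ₂ − sin φ₁ cos φ₂ cos Δλ = +0.1246
initial course = atan2(N, D) = 78.19°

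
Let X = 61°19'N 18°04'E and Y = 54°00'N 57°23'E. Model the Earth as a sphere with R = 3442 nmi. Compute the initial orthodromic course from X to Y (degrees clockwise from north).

N = sin Δλ·cos φ₂ = +0.3724;  D = cos φ₁ sin φ₂ − sin φ₁ cos φ₂ cos Δλ = -0.0106
initial course = atan2(N, D) = 91.64°

91.6°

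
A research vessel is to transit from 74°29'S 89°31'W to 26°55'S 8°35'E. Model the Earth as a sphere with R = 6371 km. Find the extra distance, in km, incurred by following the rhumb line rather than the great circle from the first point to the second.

Great circle: cos σ = sin φ₁ sin φ₂ + cos φ₁ cos φ₂ cos Δλ,  σ = 1.1565 rad → d_gc = 7367.8 km
Rhumb line: Δψ = +1.5052, q = Δφ/Δψ = 0.5515, d_rh = R√(Δφ²+q²Δλ²) = 8010.7 km
Excess = 8010.7 − 7367.8 = 642.9 ≈ 643 km

643 km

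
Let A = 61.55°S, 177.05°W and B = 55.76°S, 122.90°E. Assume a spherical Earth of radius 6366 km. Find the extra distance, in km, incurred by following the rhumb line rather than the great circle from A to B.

120 km

Great circle: cos σ = sin φ₁ sin φ₂ + cos φ₁ cos φ₂ cos Δλ,  σ = 0.5342 rad → d_gc = 3400.8 km
Rhumb line: Δψ = +0.1948, q = Δφ/Δψ = 0.5188, d_rh = R√(Δφ²+q²Δλ²) = 3520.5 km
Excess = 3520.5 − 3400.8 = 119.7 ≈ 120 km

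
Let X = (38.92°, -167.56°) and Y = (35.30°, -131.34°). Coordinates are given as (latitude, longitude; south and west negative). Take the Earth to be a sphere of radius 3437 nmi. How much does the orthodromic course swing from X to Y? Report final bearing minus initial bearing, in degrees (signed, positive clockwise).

At departure: θ₁ = atan2(sin Δλ cos φ₂, cos φ₁ sin φ₂ − sin φ₁ cos φ₂ cos Δλ) = 85.74°
At arrival: θ₂ = atan2(sin Δλ cos φ₁, −cos φ₂ sin φ₁ + sin φ₂ cos φ₁ cos Δλ) = 108.07°
Δθ = θ₂ − θ₁ = +22.3°

+22.3°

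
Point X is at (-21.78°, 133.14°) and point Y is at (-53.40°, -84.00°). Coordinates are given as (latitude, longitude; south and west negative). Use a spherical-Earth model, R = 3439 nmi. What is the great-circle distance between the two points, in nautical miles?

Haversine: a = sin²(Δφ/2)+cos φ₁ cos φ₂ sin²(Δλ/2) = 0.57174;  σ = 2·atan2(√a,√(1−a))
σ = 98.249° → d = Rσ = 3439·1.71477 = 5897 nmi

5897 nmi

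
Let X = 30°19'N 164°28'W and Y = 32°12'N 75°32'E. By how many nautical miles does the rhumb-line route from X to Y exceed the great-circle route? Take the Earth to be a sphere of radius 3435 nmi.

424 nmi

Great circle: cos σ = sin φ₁ sin φ₂ + cos φ₁ cos φ₂ cos Δλ,  σ = 1.6672 rad → d_gc = 5726.8 nmi
Rhumb line: Δψ = +0.0385, q = Δφ/Δψ = 0.8548, d_rh = R√(Δφ²+q²Δλ²) = 6150.5 nmi
Excess = 6150.5 − 5726.8 = 423.7 ≈ 424 nmi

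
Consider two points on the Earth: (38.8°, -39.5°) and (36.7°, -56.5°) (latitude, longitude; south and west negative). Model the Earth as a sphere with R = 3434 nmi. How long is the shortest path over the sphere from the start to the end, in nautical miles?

814 nmi

cos σ = sin φ₁ sin φ₂ + cos φ₁ cos φ₂ cos Δλ
      = sin(38.80°)sin(36.70°) + cos(38.80°)cos(36.70°)cos(-17.00°) = 0.9720
σ = 13.584° → d = Rσ = 3434·0.23709 = 814 nmi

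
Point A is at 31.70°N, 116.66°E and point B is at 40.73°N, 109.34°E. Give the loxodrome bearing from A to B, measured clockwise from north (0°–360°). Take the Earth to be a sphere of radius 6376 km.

326.9°

Δψ = ln[tan(π/4+φ₂/2)/tan(π/4+φ₁/2)] = +0.1958
Δλ = -0.1278 rad (taken the short way round)
course = atan2(Δλ, Δψ) = 326.87°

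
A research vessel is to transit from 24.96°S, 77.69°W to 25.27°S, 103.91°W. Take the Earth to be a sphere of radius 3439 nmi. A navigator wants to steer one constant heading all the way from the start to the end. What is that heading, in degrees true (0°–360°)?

Meridional parts: M(φ₁)=-0.4501, M(φ₂)=-0.4561 → ΔM = -0.0060;  Δλ = -0.4576 rad
tan C = Δλ / ΔM = +76.5841 → C = 269.25°

269.3°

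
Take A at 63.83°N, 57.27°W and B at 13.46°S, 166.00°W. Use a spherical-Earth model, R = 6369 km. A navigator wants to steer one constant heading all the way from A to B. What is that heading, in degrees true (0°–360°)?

228.2°

Δψ = ln[tan(π/4+φ₂/2)/tan(π/4+φ₁/2)] = -1.6963
Δλ = -1.8977 rad (taken the short way round)
course = atan2(Δλ, Δψ) = 228.21°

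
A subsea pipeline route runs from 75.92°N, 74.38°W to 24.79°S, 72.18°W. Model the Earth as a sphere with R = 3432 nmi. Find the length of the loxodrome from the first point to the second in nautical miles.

6033 nmi

Δψ = ln[tan(π/4+φ₂/2)/tan(π/4+φ₁/2)] = -2.5384;  Δφ = -1.7577 rad,  Δλ = +0.0384 rad
q = Δφ/Δψ = 0.6925
d = R·√(Δφ² + q²Δλ²) = 3432·1.75792 = 6033 nmi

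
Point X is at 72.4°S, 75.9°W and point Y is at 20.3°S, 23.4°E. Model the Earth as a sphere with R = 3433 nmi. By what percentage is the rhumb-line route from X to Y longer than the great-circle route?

Great circle: σ = 1.2819 rad → d_gc = Rσ = 4400.9 nmi
Rhumb: Δφ = +0.9093, Δλ = +1.7331, Δψ = +1.5036, q = Δφ/Δψ = 0.6048 → d_rh = R√(Δφ²+q²Δλ²) = 4763.6 nmi
Excess = (4763.6 − 4400.9) / 4400.9 = 362.7 / 4400.9 = 8.24% ≈ 8.2%

8.2%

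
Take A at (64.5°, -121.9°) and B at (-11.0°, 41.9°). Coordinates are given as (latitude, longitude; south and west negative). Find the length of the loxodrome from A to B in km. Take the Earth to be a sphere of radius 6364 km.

16558 km

Δψ = ln[tan(π/4+φ₂/2)/tan(π/4+φ₁/2)] = -1.6792;  Δφ = -1.3177 rad,  Δλ = +2.8588 rad
q = Δφ/Δψ = 0.7847
d = R·√(Δφ² + q²Δλ²) = 6364·2.60184 = 16558 km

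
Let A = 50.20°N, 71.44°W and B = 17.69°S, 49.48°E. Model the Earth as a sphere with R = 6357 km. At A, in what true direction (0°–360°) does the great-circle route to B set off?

77.5°

N = sin Δλ·cos φ₂ = +0.8173;  D = cos φ₁ sin φ₂ − sin φ₁ cos φ₂ cos Δλ = +0.1816
initial course = atan2(N, D) = 77.47°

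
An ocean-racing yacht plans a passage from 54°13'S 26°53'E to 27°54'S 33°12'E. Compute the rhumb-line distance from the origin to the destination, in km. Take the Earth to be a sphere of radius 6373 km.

2973 km

Rhumb course C = atan2(Δλ, Δψ) with Δψ = ln[tan(π/4+φ₂/2)/tan(π/4+φ₁/2)] = +0.6232, Δλ = +0.1102 → C = 10.03°
d = R·|Δφ| / |cos C| = 6373·0.45931 / 0.98471 = 2973 km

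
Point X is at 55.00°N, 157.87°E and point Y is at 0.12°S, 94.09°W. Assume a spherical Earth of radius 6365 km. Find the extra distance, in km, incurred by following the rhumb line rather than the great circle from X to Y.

568 km

Great circle: cos σ = sin φ₁ sin φ₂ + cos φ₁ cos φ₂ cos Δλ,  σ = 1.7511 rad → d_gc = 11145.8 km
Rhumb line: Δψ = -1.1563, q = Δφ/Δψ = 0.8320, d_rh = R√(Δφ²+q²Δλ²) = 11713.4 km
Excess = 11713.4 − 11145.8 = 567.6 ≈ 568 km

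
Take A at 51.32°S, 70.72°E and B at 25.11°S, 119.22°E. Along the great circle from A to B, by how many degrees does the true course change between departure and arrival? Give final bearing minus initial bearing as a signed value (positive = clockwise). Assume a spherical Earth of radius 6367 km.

-31.9°

At departure: θ₁ = atan2(sin Δλ cos φ₂, cos φ₁ sin φ₂ − sin φ₁ cos φ₂ cos Δλ) = 73.32°
At arrival: θ₂ = atan2(sin Δλ cos φ₁, −cos φ₂ sin φ₁ + sin φ₂ cos φ₁ cos Δλ) = 41.39°
Δθ = θ₂ − θ₁ = -31.9°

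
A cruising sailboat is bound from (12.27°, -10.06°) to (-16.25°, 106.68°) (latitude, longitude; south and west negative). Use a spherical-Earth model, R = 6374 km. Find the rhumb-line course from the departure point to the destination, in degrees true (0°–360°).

103.9°

Meridional parts: M(φ₁)=+0.2158, M(φ₂)=-0.2875 → ΔM = -0.5033;  Δλ = +2.0375 rad
tan C = Δλ / ΔM = -4.0482 → C = 103.88°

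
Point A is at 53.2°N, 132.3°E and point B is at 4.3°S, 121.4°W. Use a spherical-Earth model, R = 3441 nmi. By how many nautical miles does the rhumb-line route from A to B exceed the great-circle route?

256 nmi

Great circle: cos σ = sin φ₁ sin φ₂ + cos φ₁ cos φ₂ cos Δλ,  σ = 1.8005 rad → d_gc = 6195.5 nmi
Rhumb line: Δψ = -1.1758, q = Δφ/Δψ = 0.8535, d_rh = R√(Δφ²+q²Δλ²) = 6451.1 nmi
Excess = 6451.1 − 6195.5 = 255.6 ≈ 256 nmi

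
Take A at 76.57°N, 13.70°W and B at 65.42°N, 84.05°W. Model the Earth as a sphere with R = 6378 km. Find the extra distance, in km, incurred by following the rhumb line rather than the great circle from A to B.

153 km

Great circle: cos σ = sin φ₁ sin φ₂ + cos φ₁ cos φ₂ cos Δλ,  σ = 0.4103 rad → d_gc = 2616.9 km
Rhumb line: Δψ = -0.6154, q = Δφ/Δψ = 0.3162, d_rh = R√(Δφ²+q²Δλ²) = 2770.2 km
Excess = 2770.2 − 2616.9 = 153.3 ≈ 153 km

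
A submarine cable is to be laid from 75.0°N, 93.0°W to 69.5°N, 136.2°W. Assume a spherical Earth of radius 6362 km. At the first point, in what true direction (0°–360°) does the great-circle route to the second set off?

θ = atan2( sin Δλ·cos φ₂ ,  cos φ₁ sin φ₂ − sin φ₁ cos φ₂ cos Δλ )
  = atan2(-0.2397, -0.0042) = 269.01°

269.0°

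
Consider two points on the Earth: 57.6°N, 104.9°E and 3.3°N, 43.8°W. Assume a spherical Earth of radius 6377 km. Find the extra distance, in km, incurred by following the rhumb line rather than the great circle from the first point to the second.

Great circle: cos σ = sin φ₁ sin φ₂ + cos φ₁ cos φ₂ cos Δλ,  σ = 1.9916 rad → d_gc = 12700.33 km
Rhumb line: Δψ = -1.1784, q = Δφ/Δψ = 0.8042, d_rh = R√(Δφ²+q²Δλ²) = 14617.81 km
Excess = 14617.81 − 12700.33 = 1917.48 ≈ 1917 km

1917 km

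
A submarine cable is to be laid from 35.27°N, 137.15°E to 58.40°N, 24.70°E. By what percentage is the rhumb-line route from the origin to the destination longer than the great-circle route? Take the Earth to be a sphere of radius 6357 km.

Great circle: σ = 1.2361 rad → d_gc = Rσ = 7858.1 km
Rhumb: Δφ = +0.4037, Δλ = -1.9626, Δψ = +0.6038, q = Δφ/Δψ = 0.6686 → d_rh = R√(Δφ²+q²Δλ²) = 8727.3 km
Excess = (8727.3 − 7858.1) / 7858.1 = 869.2 / 7858.1 = 11.06% ≈ 11.1%

11.1%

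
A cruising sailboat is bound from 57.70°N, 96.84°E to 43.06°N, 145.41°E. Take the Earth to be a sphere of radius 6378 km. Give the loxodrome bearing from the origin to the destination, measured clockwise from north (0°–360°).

115.5°

Meridional parts: M(φ₁)=+1.2393, M(φ₂)=+0.8343 → ΔM = -0.4050;  Δλ = +0.8477 rad
tan C = Δλ / ΔM = -2.0929 → C = 115.54°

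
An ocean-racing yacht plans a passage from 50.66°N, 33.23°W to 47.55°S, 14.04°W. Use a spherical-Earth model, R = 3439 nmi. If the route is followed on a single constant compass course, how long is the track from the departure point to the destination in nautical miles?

5979 nmi

Rhumb course C = atan2(Δλ, Δψ) with Δψ = ln[tan(π/4+φ₂/2)/tan(π/4+φ₁/2)] = -1.9745, Δλ = +0.3349 → C = 170.37°
d = R·|Δφ| / |cos C| = 3439·1.71409 / 0.98592 = 5979 nmi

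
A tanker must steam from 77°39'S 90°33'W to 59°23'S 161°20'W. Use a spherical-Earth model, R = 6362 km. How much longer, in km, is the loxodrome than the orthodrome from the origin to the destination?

182 km

Great circle: cos σ = sin φ₁ sin φ₂ + cos φ₁ cos φ₂ cos Δλ,  σ = 0.5022 rad → d_gc = 3194.9 km
Rhumb line: Δψ = +0.9282, q = Δφ/Δψ = 0.3435, d_rh = R√(Δφ²+q²Δλ²) = 3376.6 km
Excess = 3376.6 − 3194.9 = 181.7 ≈ 182 km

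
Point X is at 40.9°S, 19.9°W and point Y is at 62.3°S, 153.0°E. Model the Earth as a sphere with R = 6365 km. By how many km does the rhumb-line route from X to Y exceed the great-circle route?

3360 km

Great circle: cos σ = sin φ₁ sin φ₂ + cos φ₁ cos φ₂ cos Δλ,  σ = 1.3376 rad → d_gc = 8514.1 km
Rhumb line: Δψ = -0.6166, q = Δφ/Δψ = 0.6057, d_rh = R√(Δφ²+q²Δλ²) = 11874.4 km
Excess = 11874.4 − 8514.1 = 3360.3 ≈ 3360 km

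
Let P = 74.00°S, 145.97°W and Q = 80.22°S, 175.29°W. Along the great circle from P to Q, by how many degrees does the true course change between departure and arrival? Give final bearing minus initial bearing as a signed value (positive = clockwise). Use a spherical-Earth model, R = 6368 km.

+28.7°

At departure: θ₁ = atan2(sin Δλ cos φ₂, cos φ₁ sin φ₂ − sin φ₁ cos φ₂ cos Δλ) = 212.76°
At arrival: θ₂ = atan2(sin Δλ cos φ₁, −cos φ₂ sin φ₁ + sin φ₂ cos φ₁ cos Δλ) = 241.41°
Δθ = θ₂ − θ₁ = +28.7°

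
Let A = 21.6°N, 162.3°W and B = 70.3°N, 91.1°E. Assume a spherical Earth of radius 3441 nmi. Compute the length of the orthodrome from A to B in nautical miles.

4511 nmi

Haversine: a = sin²(Δφ/2)+cos φ₁ cos φ₂ sin²(Δλ/2) = 0.37148;  σ = 2·atan2(√a,√(1−a))
σ = 75.106° → d = Rσ = 3441·1.31084 = 4511 nmi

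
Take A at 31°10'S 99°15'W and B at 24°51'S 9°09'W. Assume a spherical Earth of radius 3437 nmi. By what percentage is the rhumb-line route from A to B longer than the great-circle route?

Great circle: σ = 1.3529 rad → d_gc = Rσ = 4650.1 nmi
Rhumb: Δφ = +0.1102, Δλ = +1.5725, Δψ = +0.1250, q = Δφ/Δψ = 0.8822 → d_rh = R√(Δφ²+q²Δλ²) = 4783.1 nmi
Excess = (4783.1 − 4650.1) / 4650.1 = 133.0 / 4650.1 = 2.86% ≈ 2.9%

2.9%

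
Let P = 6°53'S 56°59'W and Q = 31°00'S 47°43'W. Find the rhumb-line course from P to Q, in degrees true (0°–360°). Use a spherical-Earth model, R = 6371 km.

160.2°

Δψ = ln[tan(π/4+φ₂/2)/tan(π/4+φ₁/2)] = -0.4491
Δλ = +0.1617 rad (taken the short way round)
course = atan2(Δλ, Δψ) = 160.20°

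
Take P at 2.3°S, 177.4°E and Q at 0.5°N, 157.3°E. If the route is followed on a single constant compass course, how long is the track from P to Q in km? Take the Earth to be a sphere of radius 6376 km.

Rhumb course C = atan2(Δλ, Δψ) with Δψ = ln[tan(π/4+φ₂/2)/tan(π/4+φ₁/2)] = +0.0489, Δλ = -0.3508 → C = 277.93°
d = R·|Δφ| / |cos C| = 6376·0.04887 / 0.13800 = 2258 km

2258 km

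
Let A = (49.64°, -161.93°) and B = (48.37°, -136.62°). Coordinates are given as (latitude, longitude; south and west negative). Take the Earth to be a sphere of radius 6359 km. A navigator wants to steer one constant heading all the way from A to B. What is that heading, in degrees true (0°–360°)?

94.4°

Meridional parts: M(φ₁)=+1.0009, M(φ₂)=+0.9672 → ΔM = -0.0338;  Δλ = +0.4417 rad
tan C = Δλ / ΔM = -13.0724 → C = 94.37°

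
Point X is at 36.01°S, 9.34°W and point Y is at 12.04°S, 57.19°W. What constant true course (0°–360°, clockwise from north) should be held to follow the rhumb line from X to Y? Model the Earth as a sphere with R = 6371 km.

Meridional parts: M(φ₁)=-0.6745, M(φ₂)=-0.2117 → ΔM = +0.4628;  Δλ = -0.8351 rad
tan C = Δλ / ΔM = -1.8046 → C = 298.99°

299.0°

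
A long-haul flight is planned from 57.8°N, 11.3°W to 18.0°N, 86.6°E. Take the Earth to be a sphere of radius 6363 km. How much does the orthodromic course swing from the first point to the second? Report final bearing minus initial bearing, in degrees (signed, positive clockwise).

+73.8°

Initial bearing θ₁ = atan2(sin Δλ cos φ₂, cos φ₁ sin φ₂ − sin φ₁ cos φ₂ cos Δλ) = 73.71°
Final bearing θ₂ = (initial bearing from the destination back to the start) + 180° = 147.47°
Δθ = θ₂ − θ₁ = +73.8°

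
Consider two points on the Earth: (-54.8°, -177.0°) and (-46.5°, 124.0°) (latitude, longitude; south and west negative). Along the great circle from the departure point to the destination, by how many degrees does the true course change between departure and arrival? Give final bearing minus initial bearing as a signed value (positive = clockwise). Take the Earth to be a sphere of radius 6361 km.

At departure: θ₁ = atan2(sin Δλ cos φ₂, cos φ₁ sin φ₂ − sin φ₁ cos φ₂ cos Δλ) = 257.72°
At arrival: θ₂ = atan2(sin Δλ cos φ₁, −cos φ₂ sin φ₁ + sin φ₂ cos φ₁ cos Δλ) = 305.09°
Δθ = θ₂ − θ₁ = +47.4°

+47.4°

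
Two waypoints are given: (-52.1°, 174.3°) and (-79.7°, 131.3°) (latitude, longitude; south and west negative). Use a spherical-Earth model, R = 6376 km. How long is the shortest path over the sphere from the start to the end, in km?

3456 km

Haversine: a = sin²(Δφ/2)+cos φ₁ cos φ₂ sin²(Δλ/2) = 0.07165;  σ = 2·atan2(√a,√(1−a))
σ = 31.052° → d = Rσ = 6376·0.54197 = 3456 km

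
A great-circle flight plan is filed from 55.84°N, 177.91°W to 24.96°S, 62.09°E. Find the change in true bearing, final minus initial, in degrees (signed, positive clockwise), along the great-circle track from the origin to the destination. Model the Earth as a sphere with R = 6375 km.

-62.4°

At departure: θ₁ = atan2(sin Δλ cos φ₂, cos φ₁ sin φ₂ − sin φ₁ cos φ₂ cos Δλ) = 279.98°
At arrival: θ₂ = atan2(sin Δλ cos φ₁, −cos φ₂ sin φ₁ + sin φ₂ cos φ₁ cos Δλ) = 217.59°
Δθ = θ₂ − θ₁ = -62.4°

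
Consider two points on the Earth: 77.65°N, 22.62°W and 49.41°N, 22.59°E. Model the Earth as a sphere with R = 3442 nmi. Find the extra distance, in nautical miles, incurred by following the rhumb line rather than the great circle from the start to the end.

Great circle: cos σ = sin φ₁ sin φ₂ + cos φ₁ cos φ₂ cos Δλ,  σ = 0.5738 rad → d_gc = 1975.0 nmi
Rhumb line: Δψ = -1.2291, q = Δφ/Δψ = 0.4010, d_rh = R√(Δφ²+q²Δλ²) = 2016.0 nmi
Excess = 2016.0 − 1975.0 = 41.0 ≈ 41 nmi

41 nmi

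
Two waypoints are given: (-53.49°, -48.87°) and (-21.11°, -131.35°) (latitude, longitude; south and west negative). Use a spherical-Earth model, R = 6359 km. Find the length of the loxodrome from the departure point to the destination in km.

7928 km

Rhumb course C = atan2(Δλ, Δψ) with Δψ = ln[tan(π/4+φ₂/2)/tan(π/4+φ₁/2)] = +0.7321, Δλ = -1.4395 → C = 296.95°
d = R·|Δφ| / |cos C| = 6359·0.56514 / 0.45329 = 7928 km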